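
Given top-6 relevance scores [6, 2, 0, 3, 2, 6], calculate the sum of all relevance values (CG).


Cumulative Gain = sum of relevance scores
Position 1: rel=6, running sum=6
Position 2: rel=2, running sum=8
Position 3: rel=0, running sum=8
Position 4: rel=3, running sum=11
Position 5: rel=2, running sum=13
Position 6: rel=6, running sum=19
CG = 19

19


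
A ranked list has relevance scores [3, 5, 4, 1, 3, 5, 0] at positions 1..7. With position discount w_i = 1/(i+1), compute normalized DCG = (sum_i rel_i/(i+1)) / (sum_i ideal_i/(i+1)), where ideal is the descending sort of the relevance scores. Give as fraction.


Position discount weights w_i = 1/(i+1) for i=1..7:
Weights = [1/2, 1/3, 1/4, 1/5, 1/6, 1/7, 1/8]
Actual relevance: [3, 5, 4, 1, 3, 5, 0]
DCG = 3/2 + 5/3 + 4/4 + 1/5 + 3/6 + 5/7 + 0/8 = 586/105
Ideal relevance (sorted desc): [5, 5, 4, 3, 3, 1, 0]
Ideal DCG = 5/2 + 5/3 + 4/4 + 3/5 + 3/6 + 1/7 + 0/8 = 673/105
nDCG = DCG / ideal_DCG = 586/105 / 673/105 = 586/673

586/673


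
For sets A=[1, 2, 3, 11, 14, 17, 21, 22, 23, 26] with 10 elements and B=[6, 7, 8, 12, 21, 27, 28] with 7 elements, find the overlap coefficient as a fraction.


A intersect B = [21]
|A intersect B| = 1
min(|A|, |B|) = min(10, 7) = 7
Overlap = 1 / 7 = 1/7

1/7


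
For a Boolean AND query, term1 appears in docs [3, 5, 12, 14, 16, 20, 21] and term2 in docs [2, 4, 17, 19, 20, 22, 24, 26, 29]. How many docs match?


Boolean AND: find intersection of posting lists
term1 docs: [3, 5, 12, 14, 16, 20, 21]
term2 docs: [2, 4, 17, 19, 20, 22, 24, 26, 29]
Intersection: [20]
|intersection| = 1

1


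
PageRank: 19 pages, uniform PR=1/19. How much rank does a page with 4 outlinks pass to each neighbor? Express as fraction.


Initial PR = 1/19 = 1/19
Outlinks = 4
Contribution per link = PR / outlinks
= 1/19 / 4
= 1/76

1/76


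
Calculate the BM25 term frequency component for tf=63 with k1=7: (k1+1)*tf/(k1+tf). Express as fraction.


BM25 TF component = (k1+1)*tf / (k1+tf)
k1 = 7, tf = 63
Numerator = (7+1)*63 = 504
Denominator = 7 + 63 = 70
= 504/70 = 36/5

36/5


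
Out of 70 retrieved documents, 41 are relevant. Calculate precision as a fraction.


Precision = relevant_retrieved / total_retrieved
= 41 / 70
= 41 / (41 + 29)
= 41/70

41/70


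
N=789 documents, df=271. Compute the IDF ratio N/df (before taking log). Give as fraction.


IDF ratio = N / df
= 789 / 271
= 789/271

789/271


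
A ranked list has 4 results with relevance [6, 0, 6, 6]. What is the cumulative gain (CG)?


Cumulative Gain = sum of relevance scores
Position 1: rel=6, running sum=6
Position 2: rel=0, running sum=6
Position 3: rel=6, running sum=12
Position 4: rel=6, running sum=18
CG = 18

18


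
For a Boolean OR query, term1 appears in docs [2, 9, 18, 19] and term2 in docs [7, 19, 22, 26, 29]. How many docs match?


Boolean OR: find union of posting lists
term1 docs: [2, 9, 18, 19]
term2 docs: [7, 19, 22, 26, 29]
Union: [2, 7, 9, 18, 19, 22, 26, 29]
|union| = 8

8


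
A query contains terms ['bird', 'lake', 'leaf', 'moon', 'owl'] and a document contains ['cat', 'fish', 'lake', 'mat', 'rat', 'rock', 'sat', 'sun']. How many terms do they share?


Query terms: ['bird', 'lake', 'leaf', 'moon', 'owl']
Document terms: ['cat', 'fish', 'lake', 'mat', 'rat', 'rock', 'sat', 'sun']
Common terms: ['lake']
Overlap count = 1

1


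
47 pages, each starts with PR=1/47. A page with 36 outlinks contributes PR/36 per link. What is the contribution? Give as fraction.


Initial PR = 1/47 = 1/47
Outlinks = 36
Contribution per link = PR / outlinks
= 1/47 / 36
= 1/1692

1/1692


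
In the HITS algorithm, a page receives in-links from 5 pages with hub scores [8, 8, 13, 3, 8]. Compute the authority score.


Authority = sum of hub scores of in-linkers
In-link 1: hub score = 8
In-link 2: hub score = 8
In-link 3: hub score = 13
In-link 4: hub score = 3
In-link 5: hub score = 8
Authority = 8 + 8 + 13 + 3 + 8 = 40

40


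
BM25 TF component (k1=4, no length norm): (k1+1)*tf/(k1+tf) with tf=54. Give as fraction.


BM25 TF component = (k1+1)*tf / (k1+tf)
k1 = 4, tf = 54
Numerator = (4+1)*54 = 270
Denominator = 4 + 54 = 58
= 270/58 = 135/29

135/29


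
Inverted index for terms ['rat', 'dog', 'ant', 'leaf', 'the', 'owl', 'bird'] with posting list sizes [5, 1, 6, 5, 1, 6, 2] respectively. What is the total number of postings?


Summing posting list sizes:
'rat': 5 postings
'dog': 1 postings
'ant': 6 postings
'leaf': 5 postings
'the': 1 postings
'owl': 6 postings
'bird': 2 postings
Total = 5 + 1 + 6 + 5 + 1 + 6 + 2 = 26

26


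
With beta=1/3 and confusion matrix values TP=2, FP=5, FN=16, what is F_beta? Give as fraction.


P = TP/(TP+FP) = 2/7 = 2/7
R = TP/(TP+FN) = 2/18 = 1/9
beta^2 = 1/3^2 = 1/9
(1 + beta^2) = 10/9
Numerator = (1+beta^2)*P*R = 20/567
Denominator = beta^2*P + R = 2/63 + 1/9 = 1/7
F_beta = 20/81

20/81


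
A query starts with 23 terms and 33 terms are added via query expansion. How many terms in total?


Original terms: 23
Expansion terms: 33
Total = 23 + 33 = 56

56


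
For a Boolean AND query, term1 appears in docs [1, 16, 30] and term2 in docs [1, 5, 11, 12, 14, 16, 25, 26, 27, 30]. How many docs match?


Boolean AND: find intersection of posting lists
term1 docs: [1, 16, 30]
term2 docs: [1, 5, 11, 12, 14, 16, 25, 26, 27, 30]
Intersection: [1, 16, 30]
|intersection| = 3

3


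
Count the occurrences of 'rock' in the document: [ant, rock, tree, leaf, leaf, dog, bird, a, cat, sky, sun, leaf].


Document has 12 words
Scanning for 'rock':
Found at positions: [1]
Count = 1

1


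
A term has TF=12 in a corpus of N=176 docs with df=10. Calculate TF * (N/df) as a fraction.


TF * (N/df)
= 12 * (176/10)
= 12 * 88/5
= 1056/5

1056/5


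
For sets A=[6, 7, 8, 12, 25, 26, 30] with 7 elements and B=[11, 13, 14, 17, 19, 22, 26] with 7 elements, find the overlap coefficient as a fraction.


A intersect B = [26]
|A intersect B| = 1
min(|A|, |B|) = min(7, 7) = 7
Overlap = 1 / 7 = 1/7

1/7


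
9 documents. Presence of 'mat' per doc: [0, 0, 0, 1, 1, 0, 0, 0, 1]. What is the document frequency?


Checking each document for 'mat':
Doc 1: absent
Doc 2: absent
Doc 3: absent
Doc 4: present
Doc 5: present
Doc 6: absent
Doc 7: absent
Doc 8: absent
Doc 9: present
df = sum of presences = 0 + 0 + 0 + 1 + 1 + 0 + 0 + 0 + 1 = 3

3


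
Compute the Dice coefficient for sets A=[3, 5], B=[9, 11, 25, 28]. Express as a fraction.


A intersect B = []
|A intersect B| = 0
|A| = 2, |B| = 4
Dice = 2*0 / (2+4)
= 0 / 6 = 0

0


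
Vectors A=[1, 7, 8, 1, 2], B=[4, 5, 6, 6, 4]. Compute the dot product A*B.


Dot product = sum of element-wise products
A[0]*B[0] = 1*4 = 4
A[1]*B[1] = 7*5 = 35
A[2]*B[2] = 8*6 = 48
A[3]*B[3] = 1*6 = 6
A[4]*B[4] = 2*4 = 8
Sum = 4 + 35 + 48 + 6 + 8 = 101

101


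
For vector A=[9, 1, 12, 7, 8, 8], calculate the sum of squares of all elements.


|A|^2 = sum of squared components
A[0]^2 = 9^2 = 81
A[1]^2 = 1^2 = 1
A[2]^2 = 12^2 = 144
A[3]^2 = 7^2 = 49
A[4]^2 = 8^2 = 64
A[5]^2 = 8^2 = 64
Sum = 81 + 1 + 144 + 49 + 64 + 64 = 403

403


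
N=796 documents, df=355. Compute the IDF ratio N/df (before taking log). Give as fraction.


IDF ratio = N / df
= 796 / 355
= 796/355

796/355


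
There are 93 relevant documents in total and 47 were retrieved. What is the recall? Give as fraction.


Recall = retrieved_relevant / total_relevant
= 47 / 93
= 47 / (47 + 46)
= 47/93

47/93


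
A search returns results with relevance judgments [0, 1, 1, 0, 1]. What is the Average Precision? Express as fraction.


Computing P@k for each relevant position:
Position 1: not relevant
Position 2: relevant, P@2 = 1/2 = 1/2
Position 3: relevant, P@3 = 2/3 = 2/3
Position 4: not relevant
Position 5: relevant, P@5 = 3/5 = 3/5
Sum of P@k = 1/2 + 2/3 + 3/5 = 53/30
AP = 53/30 / 3 = 53/90

53/90


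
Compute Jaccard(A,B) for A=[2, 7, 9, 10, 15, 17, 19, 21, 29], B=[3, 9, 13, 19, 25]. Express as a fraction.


A intersect B = [9, 19]
|A intersect B| = 2
A union B = [2, 3, 7, 9, 10, 13, 15, 17, 19, 21, 25, 29]
|A union B| = 12
Jaccard = 2/12 = 1/6

1/6


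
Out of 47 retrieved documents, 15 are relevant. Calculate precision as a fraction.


Precision = relevant_retrieved / total_retrieved
= 15 / 47
= 15 / (15 + 32)
= 15/47

15/47


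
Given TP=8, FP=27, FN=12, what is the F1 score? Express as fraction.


F1 = 2 * P * R / (P + R)
P = TP/(TP+FP) = 8/35 = 8/35
R = TP/(TP+FN) = 8/20 = 2/5
2 * P * R = 2 * 8/35 * 2/5 = 32/175
P + R = 8/35 + 2/5 = 22/35
F1 = 32/175 / 22/35 = 16/55

16/55


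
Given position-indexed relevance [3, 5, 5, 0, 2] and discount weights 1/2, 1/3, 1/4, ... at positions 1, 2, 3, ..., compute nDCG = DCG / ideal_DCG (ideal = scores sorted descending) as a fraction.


Position discount weights w_i = 1/(i+1) for i=1..5:
Weights = [1/2, 1/3, 1/4, 1/5, 1/6]
Actual relevance: [3, 5, 5, 0, 2]
DCG = 3/2 + 5/3 + 5/4 + 0/5 + 2/6 = 19/4
Ideal relevance (sorted desc): [5, 5, 3, 2, 0]
Ideal DCG = 5/2 + 5/3 + 3/4 + 2/5 + 0/6 = 319/60
nDCG = DCG / ideal_DCG = 19/4 / 319/60 = 285/319

285/319


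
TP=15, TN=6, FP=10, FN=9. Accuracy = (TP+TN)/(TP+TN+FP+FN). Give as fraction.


Accuracy = (TP + TN) / (TP + TN + FP + FN)
TP + TN = 15 + 6 = 21
Total = 15 + 6 + 10 + 9 = 40
Accuracy = 21 / 40 = 21/40

21/40


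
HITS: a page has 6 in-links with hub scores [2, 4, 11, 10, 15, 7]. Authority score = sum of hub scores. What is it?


Authority = sum of hub scores of in-linkers
In-link 1: hub score = 2
In-link 2: hub score = 4
In-link 3: hub score = 11
In-link 4: hub score = 10
In-link 5: hub score = 15
In-link 6: hub score = 7
Authority = 2 + 4 + 11 + 10 + 15 + 7 = 49

49


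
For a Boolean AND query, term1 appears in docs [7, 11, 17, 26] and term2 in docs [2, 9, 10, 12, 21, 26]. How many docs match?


Boolean AND: find intersection of posting lists
term1 docs: [7, 11, 17, 26]
term2 docs: [2, 9, 10, 12, 21, 26]
Intersection: [26]
|intersection| = 1

1


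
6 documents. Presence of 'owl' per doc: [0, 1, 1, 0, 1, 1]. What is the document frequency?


Checking each document for 'owl':
Doc 1: absent
Doc 2: present
Doc 3: present
Doc 4: absent
Doc 5: present
Doc 6: present
df = sum of presences = 0 + 1 + 1 + 0 + 1 + 1 = 4

4


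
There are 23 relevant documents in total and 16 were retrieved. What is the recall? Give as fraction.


Recall = retrieved_relevant / total_relevant
= 16 / 23
= 16 / (16 + 7)
= 16/23

16/23


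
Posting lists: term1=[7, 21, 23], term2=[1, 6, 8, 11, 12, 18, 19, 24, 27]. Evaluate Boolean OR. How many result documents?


Boolean OR: find union of posting lists
term1 docs: [7, 21, 23]
term2 docs: [1, 6, 8, 11, 12, 18, 19, 24, 27]
Union: [1, 6, 7, 8, 11, 12, 18, 19, 21, 23, 24, 27]
|union| = 12

12


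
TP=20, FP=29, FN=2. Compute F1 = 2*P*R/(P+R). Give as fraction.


F1 = 2 * P * R / (P + R)
P = TP/(TP+FP) = 20/49 = 20/49
R = TP/(TP+FN) = 20/22 = 10/11
2 * P * R = 2 * 20/49 * 10/11 = 400/539
P + R = 20/49 + 10/11 = 710/539
F1 = 400/539 / 710/539 = 40/71

40/71


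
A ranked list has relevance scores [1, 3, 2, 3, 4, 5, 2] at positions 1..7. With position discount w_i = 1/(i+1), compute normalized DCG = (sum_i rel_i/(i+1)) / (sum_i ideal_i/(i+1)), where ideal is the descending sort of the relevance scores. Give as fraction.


Position discount weights w_i = 1/(i+1) for i=1..7:
Weights = [1/2, 1/3, 1/4, 1/5, 1/6, 1/7, 1/8]
Actual relevance: [1, 3, 2, 3, 4, 5, 2]
DCG = 1/2 + 3/3 + 2/4 + 3/5 + 4/6 + 5/7 + 2/8 = 1777/420
Ideal relevance (sorted desc): [5, 4, 3, 3, 2, 2, 1]
Ideal DCG = 5/2 + 4/3 + 3/4 + 3/5 + 2/6 + 2/7 + 1/8 = 4979/840
nDCG = DCG / ideal_DCG = 1777/420 / 4979/840 = 3554/4979

3554/4979


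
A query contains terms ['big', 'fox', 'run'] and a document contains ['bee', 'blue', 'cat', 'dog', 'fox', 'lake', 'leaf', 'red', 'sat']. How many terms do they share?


Query terms: ['big', 'fox', 'run']
Document terms: ['bee', 'blue', 'cat', 'dog', 'fox', 'lake', 'leaf', 'red', 'sat']
Common terms: ['fox']
Overlap count = 1

1


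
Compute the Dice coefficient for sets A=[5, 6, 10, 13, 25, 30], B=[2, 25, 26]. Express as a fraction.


A intersect B = [25]
|A intersect B| = 1
|A| = 6, |B| = 3
Dice = 2*1 / (6+3)
= 2 / 9 = 2/9

2/9


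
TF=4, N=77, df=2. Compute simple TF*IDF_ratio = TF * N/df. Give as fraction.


TF * (N/df)
= 4 * (77/2)
= 4 * 77/2
= 154

154


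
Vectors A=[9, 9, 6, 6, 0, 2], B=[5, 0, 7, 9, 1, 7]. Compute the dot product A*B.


Dot product = sum of element-wise products
A[0]*B[0] = 9*5 = 45
A[1]*B[1] = 9*0 = 0
A[2]*B[2] = 6*7 = 42
A[3]*B[3] = 6*9 = 54
A[4]*B[4] = 0*1 = 0
A[5]*B[5] = 2*7 = 14
Sum = 45 + 0 + 42 + 54 + 0 + 14 = 155

155


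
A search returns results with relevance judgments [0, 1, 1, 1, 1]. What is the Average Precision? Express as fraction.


Computing P@k for each relevant position:
Position 1: not relevant
Position 2: relevant, P@2 = 1/2 = 1/2
Position 3: relevant, P@3 = 2/3 = 2/3
Position 4: relevant, P@4 = 3/4 = 3/4
Position 5: relevant, P@5 = 4/5 = 4/5
Sum of P@k = 1/2 + 2/3 + 3/4 + 4/5 = 163/60
AP = 163/60 / 4 = 163/240

163/240


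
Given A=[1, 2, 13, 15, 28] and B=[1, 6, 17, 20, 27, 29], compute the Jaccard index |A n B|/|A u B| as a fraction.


A intersect B = [1]
|A intersect B| = 1
A union B = [1, 2, 6, 13, 15, 17, 20, 27, 28, 29]
|A union B| = 10
Jaccard = 1/10 = 1/10

1/10


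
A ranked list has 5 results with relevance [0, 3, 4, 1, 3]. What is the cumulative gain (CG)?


Cumulative Gain = sum of relevance scores
Position 1: rel=0, running sum=0
Position 2: rel=3, running sum=3
Position 3: rel=4, running sum=7
Position 4: rel=1, running sum=8
Position 5: rel=3, running sum=11
CG = 11

11


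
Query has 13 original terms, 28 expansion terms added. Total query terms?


Original terms: 13
Expansion terms: 28
Total = 13 + 28 = 41

41


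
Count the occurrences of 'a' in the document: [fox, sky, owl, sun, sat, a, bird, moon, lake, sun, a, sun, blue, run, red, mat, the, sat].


Document has 18 words
Scanning for 'a':
Found at positions: [5, 10]
Count = 2

2


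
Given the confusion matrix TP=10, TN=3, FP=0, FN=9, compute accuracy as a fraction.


Accuracy = (TP + TN) / (TP + TN + FP + FN)
TP + TN = 10 + 3 = 13
Total = 10 + 3 + 0 + 9 = 22
Accuracy = 13 / 22 = 13/22

13/22


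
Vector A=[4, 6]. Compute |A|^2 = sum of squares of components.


|A|^2 = sum of squared components
A[0]^2 = 4^2 = 16
A[1]^2 = 6^2 = 36
Sum = 16 + 36 = 52

52


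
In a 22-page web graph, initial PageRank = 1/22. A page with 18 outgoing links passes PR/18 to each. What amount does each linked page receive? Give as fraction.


Initial PR = 1/22 = 1/22
Outlinks = 18
Contribution per link = PR / outlinks
= 1/22 / 18
= 1/396

1/396


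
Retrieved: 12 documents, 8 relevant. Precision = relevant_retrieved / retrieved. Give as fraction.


Precision = relevant_retrieved / total_retrieved
= 8 / 12
= 8 / (8 + 4)
= 2/3

2/3


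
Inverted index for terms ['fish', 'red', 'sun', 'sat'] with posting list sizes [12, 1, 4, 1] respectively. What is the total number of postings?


Summing posting list sizes:
'fish': 12 postings
'red': 1 postings
'sun': 4 postings
'sat': 1 postings
Total = 12 + 1 + 4 + 1 = 18

18


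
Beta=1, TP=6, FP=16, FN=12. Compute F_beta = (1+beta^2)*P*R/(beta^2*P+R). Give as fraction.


P = TP/(TP+FP) = 6/22 = 3/11
R = TP/(TP+FN) = 6/18 = 1/3
beta^2 = 1^2 = 1
(1 + beta^2) = 2
Numerator = (1+beta^2)*P*R = 2/11
Denominator = beta^2*P + R = 3/11 + 1/3 = 20/33
F_beta = 3/10

3/10


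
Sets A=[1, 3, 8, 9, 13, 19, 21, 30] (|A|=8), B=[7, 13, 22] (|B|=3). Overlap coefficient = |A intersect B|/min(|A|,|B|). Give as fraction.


A intersect B = [13]
|A intersect B| = 1
min(|A|, |B|) = min(8, 3) = 3
Overlap = 1 / 3 = 1/3

1/3


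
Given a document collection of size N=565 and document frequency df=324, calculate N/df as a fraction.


IDF ratio = N / df
= 565 / 324
= 565/324

565/324


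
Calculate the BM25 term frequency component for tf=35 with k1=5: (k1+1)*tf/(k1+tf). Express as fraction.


BM25 TF component = (k1+1)*tf / (k1+tf)
k1 = 5, tf = 35
Numerator = (5+1)*35 = 210
Denominator = 5 + 35 = 40
= 210/40 = 21/4

21/4


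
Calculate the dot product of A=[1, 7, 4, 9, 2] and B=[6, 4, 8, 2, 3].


Dot product = sum of element-wise products
A[0]*B[0] = 1*6 = 6
A[1]*B[1] = 7*4 = 28
A[2]*B[2] = 4*8 = 32
A[3]*B[3] = 9*2 = 18
A[4]*B[4] = 2*3 = 6
Sum = 6 + 28 + 32 + 18 + 6 = 90

90


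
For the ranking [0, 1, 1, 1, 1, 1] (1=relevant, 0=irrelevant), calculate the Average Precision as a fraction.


Computing P@k for each relevant position:
Position 1: not relevant
Position 2: relevant, P@2 = 1/2 = 1/2
Position 3: relevant, P@3 = 2/3 = 2/3
Position 4: relevant, P@4 = 3/4 = 3/4
Position 5: relevant, P@5 = 4/5 = 4/5
Position 6: relevant, P@6 = 5/6 = 5/6
Sum of P@k = 1/2 + 2/3 + 3/4 + 4/5 + 5/6 = 71/20
AP = 71/20 / 5 = 71/100

71/100


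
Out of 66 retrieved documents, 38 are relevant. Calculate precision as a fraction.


Precision = relevant_retrieved / total_retrieved
= 38 / 66
= 38 / (38 + 28)
= 19/33

19/33


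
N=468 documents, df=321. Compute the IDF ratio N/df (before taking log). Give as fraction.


IDF ratio = N / df
= 468 / 321
= 156/107

156/107


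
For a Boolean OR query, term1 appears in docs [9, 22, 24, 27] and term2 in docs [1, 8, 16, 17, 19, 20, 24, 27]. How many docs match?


Boolean OR: find union of posting lists
term1 docs: [9, 22, 24, 27]
term2 docs: [1, 8, 16, 17, 19, 20, 24, 27]
Union: [1, 8, 9, 16, 17, 19, 20, 22, 24, 27]
|union| = 10

10


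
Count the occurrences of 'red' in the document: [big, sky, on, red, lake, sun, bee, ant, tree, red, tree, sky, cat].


Document has 13 words
Scanning for 'red':
Found at positions: [3, 9]
Count = 2

2


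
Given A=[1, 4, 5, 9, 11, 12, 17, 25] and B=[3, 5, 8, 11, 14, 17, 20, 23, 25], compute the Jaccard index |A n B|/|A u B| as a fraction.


A intersect B = [5, 11, 17, 25]
|A intersect B| = 4
A union B = [1, 3, 4, 5, 8, 9, 11, 12, 14, 17, 20, 23, 25]
|A union B| = 13
Jaccard = 4/13 = 4/13

4/13


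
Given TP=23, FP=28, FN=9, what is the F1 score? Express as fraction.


F1 = 2 * P * R / (P + R)
P = TP/(TP+FP) = 23/51 = 23/51
R = TP/(TP+FN) = 23/32 = 23/32
2 * P * R = 2 * 23/51 * 23/32 = 529/816
P + R = 23/51 + 23/32 = 1909/1632
F1 = 529/816 / 1909/1632 = 46/83

46/83


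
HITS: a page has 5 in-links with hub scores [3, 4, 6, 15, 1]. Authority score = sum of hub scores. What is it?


Authority = sum of hub scores of in-linkers
In-link 1: hub score = 3
In-link 2: hub score = 4
In-link 3: hub score = 6
In-link 4: hub score = 15
In-link 5: hub score = 1
Authority = 3 + 4 + 6 + 15 + 1 = 29

29


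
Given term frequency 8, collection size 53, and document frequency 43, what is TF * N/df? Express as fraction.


TF * (N/df)
= 8 * (53/43)
= 8 * 53/43
= 424/43

424/43


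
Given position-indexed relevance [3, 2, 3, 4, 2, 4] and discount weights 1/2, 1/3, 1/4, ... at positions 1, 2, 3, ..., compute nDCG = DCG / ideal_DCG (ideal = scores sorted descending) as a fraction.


Position discount weights w_i = 1/(i+1) for i=1..6:
Weights = [1/2, 1/3, 1/4, 1/5, 1/6, 1/7]
Actual relevance: [3, 2, 3, 4, 2, 4]
DCG = 3/2 + 2/3 + 3/4 + 4/5 + 2/6 + 4/7 = 647/140
Ideal relevance (sorted desc): [4, 4, 3, 3, 2, 2]
Ideal DCG = 4/2 + 4/3 + 3/4 + 3/5 + 2/6 + 2/7 = 2227/420
nDCG = DCG / ideal_DCG = 647/140 / 2227/420 = 1941/2227

1941/2227


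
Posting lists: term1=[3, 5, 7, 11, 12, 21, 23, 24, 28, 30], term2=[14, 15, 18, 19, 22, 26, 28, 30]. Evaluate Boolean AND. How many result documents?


Boolean AND: find intersection of posting lists
term1 docs: [3, 5, 7, 11, 12, 21, 23, 24, 28, 30]
term2 docs: [14, 15, 18, 19, 22, 26, 28, 30]
Intersection: [28, 30]
|intersection| = 2

2


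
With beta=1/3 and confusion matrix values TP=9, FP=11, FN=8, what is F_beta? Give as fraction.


P = TP/(TP+FP) = 9/20 = 9/20
R = TP/(TP+FN) = 9/17 = 9/17
beta^2 = 1/3^2 = 1/9
(1 + beta^2) = 10/9
Numerator = (1+beta^2)*P*R = 9/34
Denominator = beta^2*P + R = 1/20 + 9/17 = 197/340
F_beta = 90/197

90/197


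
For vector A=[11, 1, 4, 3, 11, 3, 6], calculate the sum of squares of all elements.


|A|^2 = sum of squared components
A[0]^2 = 11^2 = 121
A[1]^2 = 1^2 = 1
A[2]^2 = 4^2 = 16
A[3]^2 = 3^2 = 9
A[4]^2 = 11^2 = 121
A[5]^2 = 3^2 = 9
A[6]^2 = 6^2 = 36
Sum = 121 + 1 + 16 + 9 + 121 + 9 + 36 = 313

313


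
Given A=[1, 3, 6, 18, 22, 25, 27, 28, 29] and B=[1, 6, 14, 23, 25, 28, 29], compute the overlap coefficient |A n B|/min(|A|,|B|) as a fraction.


A intersect B = [1, 6, 25, 28, 29]
|A intersect B| = 5
min(|A|, |B|) = min(9, 7) = 7
Overlap = 5 / 7 = 5/7

5/7


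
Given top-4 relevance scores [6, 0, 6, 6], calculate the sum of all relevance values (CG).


Cumulative Gain = sum of relevance scores
Position 1: rel=6, running sum=6
Position 2: rel=0, running sum=6
Position 3: rel=6, running sum=12
Position 4: rel=6, running sum=18
CG = 18

18


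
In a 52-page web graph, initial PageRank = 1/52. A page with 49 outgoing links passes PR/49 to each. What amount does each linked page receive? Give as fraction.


Initial PR = 1/52 = 1/52
Outlinks = 49
Contribution per link = PR / outlinks
= 1/52 / 49
= 1/2548

1/2548


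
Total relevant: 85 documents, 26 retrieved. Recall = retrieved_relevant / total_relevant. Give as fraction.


Recall = retrieved_relevant / total_relevant
= 26 / 85
= 26 / (26 + 59)
= 26/85

26/85


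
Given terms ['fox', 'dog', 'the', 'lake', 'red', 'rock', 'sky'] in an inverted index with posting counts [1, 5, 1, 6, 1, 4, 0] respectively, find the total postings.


Summing posting list sizes:
'fox': 1 postings
'dog': 5 postings
'the': 1 postings
'lake': 6 postings
'red': 1 postings
'rock': 4 postings
'sky': 0 postings
Total = 1 + 5 + 1 + 6 + 1 + 4 + 0 = 18

18


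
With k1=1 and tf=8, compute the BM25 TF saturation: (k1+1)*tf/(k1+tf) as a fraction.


BM25 TF component = (k1+1)*tf / (k1+tf)
k1 = 1, tf = 8
Numerator = (1+1)*8 = 16
Denominator = 1 + 8 = 9
= 16/9 = 16/9

16/9


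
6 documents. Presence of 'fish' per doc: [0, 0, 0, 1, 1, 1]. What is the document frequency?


Checking each document for 'fish':
Doc 1: absent
Doc 2: absent
Doc 3: absent
Doc 4: present
Doc 5: present
Doc 6: present
df = sum of presences = 0 + 0 + 0 + 1 + 1 + 1 = 3

3


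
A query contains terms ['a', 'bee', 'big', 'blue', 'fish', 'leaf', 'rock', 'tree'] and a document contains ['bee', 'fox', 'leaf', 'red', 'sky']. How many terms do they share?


Query terms: ['a', 'bee', 'big', 'blue', 'fish', 'leaf', 'rock', 'tree']
Document terms: ['bee', 'fox', 'leaf', 'red', 'sky']
Common terms: ['bee', 'leaf']
Overlap count = 2

2


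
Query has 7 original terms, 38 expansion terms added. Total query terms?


Original terms: 7
Expansion terms: 38
Total = 7 + 38 = 45

45


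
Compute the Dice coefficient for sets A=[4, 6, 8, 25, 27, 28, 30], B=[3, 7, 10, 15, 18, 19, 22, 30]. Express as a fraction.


A intersect B = [30]
|A intersect B| = 1
|A| = 7, |B| = 8
Dice = 2*1 / (7+8)
= 2 / 15 = 2/15

2/15


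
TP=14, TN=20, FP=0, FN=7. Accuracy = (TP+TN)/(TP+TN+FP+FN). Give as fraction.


Accuracy = (TP + TN) / (TP + TN + FP + FN)
TP + TN = 14 + 20 = 34
Total = 14 + 20 + 0 + 7 = 41
Accuracy = 34 / 41 = 34/41

34/41


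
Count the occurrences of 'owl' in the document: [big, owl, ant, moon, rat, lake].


Document has 6 words
Scanning for 'owl':
Found at positions: [1]
Count = 1

1


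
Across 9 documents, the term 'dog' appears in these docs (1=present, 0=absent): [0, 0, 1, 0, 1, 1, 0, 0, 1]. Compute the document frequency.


Checking each document for 'dog':
Doc 1: absent
Doc 2: absent
Doc 3: present
Doc 4: absent
Doc 5: present
Doc 6: present
Doc 7: absent
Doc 8: absent
Doc 9: present
df = sum of presences = 0 + 0 + 1 + 0 + 1 + 1 + 0 + 0 + 1 = 4

4


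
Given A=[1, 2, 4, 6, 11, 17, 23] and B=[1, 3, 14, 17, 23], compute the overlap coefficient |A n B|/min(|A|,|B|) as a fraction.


A intersect B = [1, 17, 23]
|A intersect B| = 3
min(|A|, |B|) = min(7, 5) = 5
Overlap = 3 / 5 = 3/5

3/5


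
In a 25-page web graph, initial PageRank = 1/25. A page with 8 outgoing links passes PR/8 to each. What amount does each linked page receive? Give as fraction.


Initial PR = 1/25 = 1/25
Outlinks = 8
Contribution per link = PR / outlinks
= 1/25 / 8
= 1/200

1/200


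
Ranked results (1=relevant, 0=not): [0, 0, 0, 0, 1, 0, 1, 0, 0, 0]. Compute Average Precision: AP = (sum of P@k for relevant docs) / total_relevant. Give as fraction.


Computing P@k for each relevant position:
Position 1: not relevant
Position 2: not relevant
Position 3: not relevant
Position 4: not relevant
Position 5: relevant, P@5 = 1/5 = 1/5
Position 6: not relevant
Position 7: relevant, P@7 = 2/7 = 2/7
Position 8: not relevant
Position 9: not relevant
Position 10: not relevant
Sum of P@k = 1/5 + 2/7 = 17/35
AP = 17/35 / 2 = 17/70

17/70


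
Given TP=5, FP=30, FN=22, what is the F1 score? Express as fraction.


F1 = 2 * P * R / (P + R)
P = TP/(TP+FP) = 5/35 = 1/7
R = TP/(TP+FN) = 5/27 = 5/27
2 * P * R = 2 * 1/7 * 5/27 = 10/189
P + R = 1/7 + 5/27 = 62/189
F1 = 10/189 / 62/189 = 5/31

5/31


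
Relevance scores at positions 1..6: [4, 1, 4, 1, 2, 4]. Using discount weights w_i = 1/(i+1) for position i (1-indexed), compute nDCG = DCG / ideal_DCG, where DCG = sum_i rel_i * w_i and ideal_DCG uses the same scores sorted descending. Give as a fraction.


Position discount weights w_i = 1/(i+1) for i=1..6:
Weights = [1/2, 1/3, 1/4, 1/5, 1/6, 1/7]
Actual relevance: [4, 1, 4, 1, 2, 4]
DCG = 4/2 + 1/3 + 4/4 + 1/5 + 2/6 + 4/7 = 466/105
Ideal relevance (sorted desc): [4, 4, 4, 2, 1, 1]
Ideal DCG = 4/2 + 4/3 + 4/4 + 2/5 + 1/6 + 1/7 = 353/70
nDCG = DCG / ideal_DCG = 466/105 / 353/70 = 932/1059

932/1059


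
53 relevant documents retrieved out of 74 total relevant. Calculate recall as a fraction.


Recall = retrieved_relevant / total_relevant
= 53 / 74
= 53 / (53 + 21)
= 53/74

53/74


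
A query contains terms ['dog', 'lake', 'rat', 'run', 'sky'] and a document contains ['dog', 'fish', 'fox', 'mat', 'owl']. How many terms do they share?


Query terms: ['dog', 'lake', 'rat', 'run', 'sky']
Document terms: ['dog', 'fish', 'fox', 'mat', 'owl']
Common terms: ['dog']
Overlap count = 1

1


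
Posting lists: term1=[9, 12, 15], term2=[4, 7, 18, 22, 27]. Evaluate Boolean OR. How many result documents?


Boolean OR: find union of posting lists
term1 docs: [9, 12, 15]
term2 docs: [4, 7, 18, 22, 27]
Union: [4, 7, 9, 12, 15, 18, 22, 27]
|union| = 8

8


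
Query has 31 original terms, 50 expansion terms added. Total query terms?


Original terms: 31
Expansion terms: 50
Total = 31 + 50 = 81

81


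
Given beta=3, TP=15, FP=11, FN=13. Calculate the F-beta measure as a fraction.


P = TP/(TP+FP) = 15/26 = 15/26
R = TP/(TP+FN) = 15/28 = 15/28
beta^2 = 3^2 = 9
(1 + beta^2) = 10
Numerator = (1+beta^2)*P*R = 1125/364
Denominator = beta^2*P + R = 135/26 + 15/28 = 2085/364
F_beta = 75/139

75/139


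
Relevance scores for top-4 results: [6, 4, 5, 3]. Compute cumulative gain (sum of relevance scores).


Cumulative Gain = sum of relevance scores
Position 1: rel=6, running sum=6
Position 2: rel=4, running sum=10
Position 3: rel=5, running sum=15
Position 4: rel=3, running sum=18
CG = 18

18


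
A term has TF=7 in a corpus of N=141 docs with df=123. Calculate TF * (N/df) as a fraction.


TF * (N/df)
= 7 * (141/123)
= 7 * 47/41
= 329/41

329/41


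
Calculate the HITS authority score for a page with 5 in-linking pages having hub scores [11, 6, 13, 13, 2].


Authority = sum of hub scores of in-linkers
In-link 1: hub score = 11
In-link 2: hub score = 6
In-link 3: hub score = 13
In-link 4: hub score = 13
In-link 5: hub score = 2
Authority = 11 + 6 + 13 + 13 + 2 = 45

45


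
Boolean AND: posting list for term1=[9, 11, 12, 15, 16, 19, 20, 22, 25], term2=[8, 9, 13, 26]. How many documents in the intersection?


Boolean AND: find intersection of posting lists
term1 docs: [9, 11, 12, 15, 16, 19, 20, 22, 25]
term2 docs: [8, 9, 13, 26]
Intersection: [9]
|intersection| = 1

1


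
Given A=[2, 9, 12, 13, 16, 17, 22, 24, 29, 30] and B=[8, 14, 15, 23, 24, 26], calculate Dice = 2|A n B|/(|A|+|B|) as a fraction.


A intersect B = [24]
|A intersect B| = 1
|A| = 10, |B| = 6
Dice = 2*1 / (10+6)
= 2 / 16 = 1/8

1/8


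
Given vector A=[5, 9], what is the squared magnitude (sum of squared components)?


|A|^2 = sum of squared components
A[0]^2 = 5^2 = 25
A[1]^2 = 9^2 = 81
Sum = 25 + 81 = 106

106


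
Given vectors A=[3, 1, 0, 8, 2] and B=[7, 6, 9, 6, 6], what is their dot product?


Dot product = sum of element-wise products
A[0]*B[0] = 3*7 = 21
A[1]*B[1] = 1*6 = 6
A[2]*B[2] = 0*9 = 0
A[3]*B[3] = 8*6 = 48
A[4]*B[4] = 2*6 = 12
Sum = 21 + 6 + 0 + 48 + 12 = 87

87


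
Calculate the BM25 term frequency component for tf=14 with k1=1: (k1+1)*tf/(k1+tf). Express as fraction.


BM25 TF component = (k1+1)*tf / (k1+tf)
k1 = 1, tf = 14
Numerator = (1+1)*14 = 28
Denominator = 1 + 14 = 15
= 28/15 = 28/15

28/15


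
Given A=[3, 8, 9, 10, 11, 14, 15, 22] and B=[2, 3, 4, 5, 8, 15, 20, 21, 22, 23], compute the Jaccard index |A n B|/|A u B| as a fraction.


A intersect B = [3, 8, 15, 22]
|A intersect B| = 4
A union B = [2, 3, 4, 5, 8, 9, 10, 11, 14, 15, 20, 21, 22, 23]
|A union B| = 14
Jaccard = 4/14 = 2/7

2/7


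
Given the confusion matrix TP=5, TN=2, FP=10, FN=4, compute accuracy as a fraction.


Accuracy = (TP + TN) / (TP + TN + FP + FN)
TP + TN = 5 + 2 = 7
Total = 5 + 2 + 10 + 4 = 21
Accuracy = 7 / 21 = 1/3

1/3


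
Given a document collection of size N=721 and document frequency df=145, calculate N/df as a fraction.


IDF ratio = N / df
= 721 / 145
= 721/145

721/145


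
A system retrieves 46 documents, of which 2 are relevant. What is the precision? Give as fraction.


Precision = relevant_retrieved / total_retrieved
= 2 / 46
= 2 / (2 + 44)
= 1/23

1/23


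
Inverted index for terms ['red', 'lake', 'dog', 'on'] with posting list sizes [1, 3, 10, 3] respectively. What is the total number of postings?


Summing posting list sizes:
'red': 1 postings
'lake': 3 postings
'dog': 10 postings
'on': 3 postings
Total = 1 + 3 + 10 + 3 = 17

17


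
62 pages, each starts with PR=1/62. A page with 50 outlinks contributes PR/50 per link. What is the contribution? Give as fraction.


Initial PR = 1/62 = 1/62
Outlinks = 50
Contribution per link = PR / outlinks
= 1/62 / 50
= 1/3100

1/3100


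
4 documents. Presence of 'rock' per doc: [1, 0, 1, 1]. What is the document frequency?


Checking each document for 'rock':
Doc 1: present
Doc 2: absent
Doc 3: present
Doc 4: present
df = sum of presences = 1 + 0 + 1 + 1 = 3

3


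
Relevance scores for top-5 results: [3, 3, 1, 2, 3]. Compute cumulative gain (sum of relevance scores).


Cumulative Gain = sum of relevance scores
Position 1: rel=3, running sum=3
Position 2: rel=3, running sum=6
Position 3: rel=1, running sum=7
Position 4: rel=2, running sum=9
Position 5: rel=3, running sum=12
CG = 12

12


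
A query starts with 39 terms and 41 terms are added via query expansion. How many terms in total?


Original terms: 39
Expansion terms: 41
Total = 39 + 41 = 80

80


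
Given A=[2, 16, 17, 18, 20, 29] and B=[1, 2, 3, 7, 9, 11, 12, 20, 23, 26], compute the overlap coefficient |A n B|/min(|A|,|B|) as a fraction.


A intersect B = [2, 20]
|A intersect B| = 2
min(|A|, |B|) = min(6, 10) = 6
Overlap = 2 / 6 = 1/3

1/3


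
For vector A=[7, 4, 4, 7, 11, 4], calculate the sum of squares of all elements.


|A|^2 = sum of squared components
A[0]^2 = 7^2 = 49
A[1]^2 = 4^2 = 16
A[2]^2 = 4^2 = 16
A[3]^2 = 7^2 = 49
A[4]^2 = 11^2 = 121
A[5]^2 = 4^2 = 16
Sum = 49 + 16 + 16 + 49 + 121 + 16 = 267

267


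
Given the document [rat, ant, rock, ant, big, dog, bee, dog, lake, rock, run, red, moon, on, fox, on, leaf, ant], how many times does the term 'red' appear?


Document has 18 words
Scanning for 'red':
Found at positions: [11]
Count = 1

1


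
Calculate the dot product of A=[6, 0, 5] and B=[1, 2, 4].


Dot product = sum of element-wise products
A[0]*B[0] = 6*1 = 6
A[1]*B[1] = 0*2 = 0
A[2]*B[2] = 5*4 = 20
Sum = 6 + 0 + 20 = 26

26


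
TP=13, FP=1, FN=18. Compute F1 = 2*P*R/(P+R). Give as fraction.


F1 = 2 * P * R / (P + R)
P = TP/(TP+FP) = 13/14 = 13/14
R = TP/(TP+FN) = 13/31 = 13/31
2 * P * R = 2 * 13/14 * 13/31 = 169/217
P + R = 13/14 + 13/31 = 585/434
F1 = 169/217 / 585/434 = 26/45

26/45


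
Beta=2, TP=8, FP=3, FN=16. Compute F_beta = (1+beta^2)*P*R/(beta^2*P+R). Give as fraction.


P = TP/(TP+FP) = 8/11 = 8/11
R = TP/(TP+FN) = 8/24 = 1/3
beta^2 = 2^2 = 4
(1 + beta^2) = 5
Numerator = (1+beta^2)*P*R = 40/33
Denominator = beta^2*P + R = 32/11 + 1/3 = 107/33
F_beta = 40/107

40/107


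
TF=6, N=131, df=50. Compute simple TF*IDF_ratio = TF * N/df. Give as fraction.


TF * (N/df)
= 6 * (131/50)
= 6 * 131/50
= 393/25

393/25


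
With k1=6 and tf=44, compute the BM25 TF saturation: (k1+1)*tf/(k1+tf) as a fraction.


BM25 TF component = (k1+1)*tf / (k1+tf)
k1 = 6, tf = 44
Numerator = (6+1)*44 = 308
Denominator = 6 + 44 = 50
= 308/50 = 154/25

154/25


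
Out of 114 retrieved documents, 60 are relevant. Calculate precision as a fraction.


Precision = relevant_retrieved / total_retrieved
= 60 / 114
= 60 / (60 + 54)
= 10/19

10/19


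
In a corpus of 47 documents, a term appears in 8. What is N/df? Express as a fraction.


IDF ratio = N / df
= 47 / 8
= 47/8

47/8


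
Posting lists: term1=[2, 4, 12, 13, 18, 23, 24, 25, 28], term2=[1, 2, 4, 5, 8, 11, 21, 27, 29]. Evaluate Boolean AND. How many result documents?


Boolean AND: find intersection of posting lists
term1 docs: [2, 4, 12, 13, 18, 23, 24, 25, 28]
term2 docs: [1, 2, 4, 5, 8, 11, 21, 27, 29]
Intersection: [2, 4]
|intersection| = 2

2


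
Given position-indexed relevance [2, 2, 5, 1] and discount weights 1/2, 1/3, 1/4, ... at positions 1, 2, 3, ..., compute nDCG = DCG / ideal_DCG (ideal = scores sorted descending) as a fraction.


Position discount weights w_i = 1/(i+1) for i=1..4:
Weights = [1/2, 1/3, 1/4, 1/5]
Actual relevance: [2, 2, 5, 1]
DCG = 2/2 + 2/3 + 5/4 + 1/5 = 187/60
Ideal relevance (sorted desc): [5, 2, 2, 1]
Ideal DCG = 5/2 + 2/3 + 2/4 + 1/5 = 58/15
nDCG = DCG / ideal_DCG = 187/60 / 58/15 = 187/232

187/232


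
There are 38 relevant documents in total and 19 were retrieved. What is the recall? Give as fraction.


Recall = retrieved_relevant / total_relevant
= 19 / 38
= 19 / (19 + 19)
= 1/2

1/2


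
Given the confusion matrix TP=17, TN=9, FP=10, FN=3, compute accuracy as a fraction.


Accuracy = (TP + TN) / (TP + TN + FP + FN)
TP + TN = 17 + 9 = 26
Total = 17 + 9 + 10 + 3 = 39
Accuracy = 26 / 39 = 2/3

2/3


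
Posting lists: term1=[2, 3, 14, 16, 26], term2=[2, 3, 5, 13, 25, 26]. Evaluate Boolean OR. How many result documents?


Boolean OR: find union of posting lists
term1 docs: [2, 3, 14, 16, 26]
term2 docs: [2, 3, 5, 13, 25, 26]
Union: [2, 3, 5, 13, 14, 16, 25, 26]
|union| = 8

8


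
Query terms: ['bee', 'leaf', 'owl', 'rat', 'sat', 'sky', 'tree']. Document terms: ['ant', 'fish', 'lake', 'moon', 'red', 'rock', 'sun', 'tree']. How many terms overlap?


Query terms: ['bee', 'leaf', 'owl', 'rat', 'sat', 'sky', 'tree']
Document terms: ['ant', 'fish', 'lake', 'moon', 'red', 'rock', 'sun', 'tree']
Common terms: ['tree']
Overlap count = 1

1


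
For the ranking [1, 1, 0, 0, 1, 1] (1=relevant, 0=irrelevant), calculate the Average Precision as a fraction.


Computing P@k for each relevant position:
Position 1: relevant, P@1 = 1/1 = 1
Position 2: relevant, P@2 = 2/2 = 1
Position 3: not relevant
Position 4: not relevant
Position 5: relevant, P@5 = 3/5 = 3/5
Position 6: relevant, P@6 = 4/6 = 2/3
Sum of P@k = 1 + 1 + 3/5 + 2/3 = 49/15
AP = 49/15 / 4 = 49/60

49/60


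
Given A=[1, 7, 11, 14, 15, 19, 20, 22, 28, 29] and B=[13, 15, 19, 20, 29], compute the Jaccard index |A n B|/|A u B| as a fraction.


A intersect B = [15, 19, 20, 29]
|A intersect B| = 4
A union B = [1, 7, 11, 13, 14, 15, 19, 20, 22, 28, 29]
|A union B| = 11
Jaccard = 4/11 = 4/11

4/11


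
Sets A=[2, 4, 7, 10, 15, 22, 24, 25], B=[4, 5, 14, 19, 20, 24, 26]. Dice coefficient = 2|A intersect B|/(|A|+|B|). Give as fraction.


A intersect B = [4, 24]
|A intersect B| = 2
|A| = 8, |B| = 7
Dice = 2*2 / (8+7)
= 4 / 15 = 4/15

4/15


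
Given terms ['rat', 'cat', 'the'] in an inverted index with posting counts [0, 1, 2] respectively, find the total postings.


Summing posting list sizes:
'rat': 0 postings
'cat': 1 postings
'the': 2 postings
Total = 0 + 1 + 2 = 3

3


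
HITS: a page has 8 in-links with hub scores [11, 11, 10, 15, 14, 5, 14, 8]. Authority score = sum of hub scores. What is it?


Authority = sum of hub scores of in-linkers
In-link 1: hub score = 11
In-link 2: hub score = 11
In-link 3: hub score = 10
In-link 4: hub score = 15
In-link 5: hub score = 14
In-link 6: hub score = 5
In-link 7: hub score = 14
In-link 8: hub score = 8
Authority = 11 + 11 + 10 + 15 + 14 + 5 + 14 + 8 = 88

88


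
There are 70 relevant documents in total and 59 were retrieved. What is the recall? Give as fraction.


Recall = retrieved_relevant / total_relevant
= 59 / 70
= 59 / (59 + 11)
= 59/70

59/70


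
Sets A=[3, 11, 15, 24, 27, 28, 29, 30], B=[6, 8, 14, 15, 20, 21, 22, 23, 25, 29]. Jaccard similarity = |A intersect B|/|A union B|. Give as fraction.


A intersect B = [15, 29]
|A intersect B| = 2
A union B = [3, 6, 8, 11, 14, 15, 20, 21, 22, 23, 24, 25, 27, 28, 29, 30]
|A union B| = 16
Jaccard = 2/16 = 1/8

1/8


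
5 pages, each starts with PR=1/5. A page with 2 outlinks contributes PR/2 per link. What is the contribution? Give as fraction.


Initial PR = 1/5 = 1/5
Outlinks = 2
Contribution per link = PR / outlinks
= 1/5 / 2
= 1/10

1/10


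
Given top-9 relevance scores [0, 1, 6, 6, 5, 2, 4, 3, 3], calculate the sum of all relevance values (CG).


Cumulative Gain = sum of relevance scores
Position 1: rel=0, running sum=0
Position 2: rel=1, running sum=1
Position 3: rel=6, running sum=7
Position 4: rel=6, running sum=13
Position 5: rel=5, running sum=18
Position 6: rel=2, running sum=20
Position 7: rel=4, running sum=24
Position 8: rel=3, running sum=27
Position 9: rel=3, running sum=30
CG = 30

30


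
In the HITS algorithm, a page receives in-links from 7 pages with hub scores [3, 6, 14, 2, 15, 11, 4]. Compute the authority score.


Authority = sum of hub scores of in-linkers
In-link 1: hub score = 3
In-link 2: hub score = 6
In-link 3: hub score = 14
In-link 4: hub score = 2
In-link 5: hub score = 15
In-link 6: hub score = 11
In-link 7: hub score = 4
Authority = 3 + 6 + 14 + 2 + 15 + 11 + 4 = 55

55


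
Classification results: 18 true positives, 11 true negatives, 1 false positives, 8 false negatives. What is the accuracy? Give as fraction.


Accuracy = (TP + TN) / (TP + TN + FP + FN)
TP + TN = 18 + 11 = 29
Total = 18 + 11 + 1 + 8 = 38
Accuracy = 29 / 38 = 29/38

29/38


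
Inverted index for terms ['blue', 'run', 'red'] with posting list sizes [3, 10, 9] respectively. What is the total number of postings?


Summing posting list sizes:
'blue': 3 postings
'run': 10 postings
'red': 9 postings
Total = 3 + 10 + 9 = 22

22


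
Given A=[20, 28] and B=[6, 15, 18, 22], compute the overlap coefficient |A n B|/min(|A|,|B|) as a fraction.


A intersect B = []
|A intersect B| = 0
min(|A|, |B|) = min(2, 4) = 2
Overlap = 0 / 2 = 0

0


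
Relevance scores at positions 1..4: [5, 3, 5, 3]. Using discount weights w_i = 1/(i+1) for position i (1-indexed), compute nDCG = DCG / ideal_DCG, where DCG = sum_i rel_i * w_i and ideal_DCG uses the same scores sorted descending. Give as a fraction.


Position discount weights w_i = 1/(i+1) for i=1..4:
Weights = [1/2, 1/3, 1/4, 1/5]
Actual relevance: [5, 3, 5, 3]
DCG = 5/2 + 3/3 + 5/4 + 3/5 = 107/20
Ideal relevance (sorted desc): [5, 5, 3, 3]
Ideal DCG = 5/2 + 5/3 + 3/4 + 3/5 = 331/60
nDCG = DCG / ideal_DCG = 107/20 / 331/60 = 321/331

321/331
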